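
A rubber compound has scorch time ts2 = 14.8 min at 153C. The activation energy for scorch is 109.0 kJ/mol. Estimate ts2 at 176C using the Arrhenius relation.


Convert temperatures: T1 = 153 + 273.15 = 426.15 K, T2 = 176 + 273.15 = 449.15 K
ts2_new = 14.8 * exp(109000 / 8.314 * (1/449.15 - 1/426.15))
1/T2 - 1/T1 = -1.2016e-04
ts2_new = 3.06 min

3.06 min


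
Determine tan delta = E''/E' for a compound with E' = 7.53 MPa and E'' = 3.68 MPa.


tan delta = E'' / E'
= 3.68 / 7.53
= 0.4887

tan delta = 0.4887


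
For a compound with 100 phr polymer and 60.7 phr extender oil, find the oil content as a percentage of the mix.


Oil % = oil / (100 + oil) * 100
= 60.7 / (100 + 60.7) * 100
= 60.7 / 160.7 * 100
= 37.77%

37.77%


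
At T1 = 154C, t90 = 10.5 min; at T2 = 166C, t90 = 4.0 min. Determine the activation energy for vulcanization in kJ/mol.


T1 = 427.15 K, T2 = 439.15 K
1/T1 - 1/T2 = 6.3972e-05
ln(t1/t2) = ln(10.5/4.0) = 0.9651
Ea = 8.314 * 0.9651 / 6.3972e-05 = 125425.4855 J/mol
Ea = 125.43 kJ/mol

125.43 kJ/mol


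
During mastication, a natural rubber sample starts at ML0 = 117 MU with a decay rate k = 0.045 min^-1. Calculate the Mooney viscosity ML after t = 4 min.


ML = ML0 * exp(-k * t)
ML = 117 * exp(-0.045 * 4)
ML = 117 * 0.8353
ML = 97.73 MU

97.73 MU


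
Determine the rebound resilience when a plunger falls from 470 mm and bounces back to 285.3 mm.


Resilience = h_rebound / h_drop * 100
= 285.3 / 470 * 100
= 60.7%

60.7%


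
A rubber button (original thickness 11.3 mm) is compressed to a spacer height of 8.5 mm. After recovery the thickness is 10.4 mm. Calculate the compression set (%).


CS = (t0 - recovered) / (t0 - ts) * 100
= (11.3 - 10.4) / (11.3 - 8.5) * 100
= 0.9 / 2.8 * 100
= 32.1%

32.1%


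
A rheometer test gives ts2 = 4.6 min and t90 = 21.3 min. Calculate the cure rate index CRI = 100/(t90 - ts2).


CRI = 100 / (t90 - ts2)
= 100 / (21.3 - 4.6)
= 100 / 16.7
= 5.99 min^-1

5.99 min^-1


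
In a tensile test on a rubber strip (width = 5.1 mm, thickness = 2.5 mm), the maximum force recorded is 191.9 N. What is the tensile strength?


Area = width * thickness = 5.1 * 2.5 = 12.75 mm^2
TS = force / area = 191.9 / 12.75 = 15.05 MPa

15.05 MPa


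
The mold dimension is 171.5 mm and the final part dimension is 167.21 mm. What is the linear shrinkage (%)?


Shrinkage = (mold - part) / mold * 100
= (171.5 - 167.21) / 171.5 * 100
= 4.29 / 171.5 * 100
= 2.5%

2.5%


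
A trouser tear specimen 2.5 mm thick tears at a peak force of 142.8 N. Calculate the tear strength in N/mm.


Tear strength = force / thickness
= 142.8 / 2.5
= 57.12 N/mm

57.12 N/mm


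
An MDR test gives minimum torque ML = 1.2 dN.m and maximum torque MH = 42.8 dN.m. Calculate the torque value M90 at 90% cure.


M90 = ML + 0.9 * (MH - ML)
M90 = 1.2 + 0.9 * (42.8 - 1.2)
M90 = 1.2 + 0.9 * 41.6
M90 = 38.64 dN.m

38.64 dN.m


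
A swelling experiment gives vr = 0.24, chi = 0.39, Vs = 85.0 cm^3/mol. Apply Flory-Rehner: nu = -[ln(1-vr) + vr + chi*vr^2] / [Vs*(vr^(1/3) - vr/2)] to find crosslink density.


ln(1 - vr) = ln(1 - 0.24) = -0.2744
Numerator = -((-0.2744) + 0.24 + 0.39 * 0.24^2) = 0.0120
Denominator = 85.0 * (0.24^(1/3) - 0.24/2) = 42.6230
nu = 0.0120 / 42.6230 = 2.8090e-04 mol/cm^3

2.8090e-04 mol/cm^3


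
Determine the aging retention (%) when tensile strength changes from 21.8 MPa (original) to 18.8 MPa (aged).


Retention = aged / original * 100
= 18.8 / 21.8 * 100
= 86.2%

86.2%


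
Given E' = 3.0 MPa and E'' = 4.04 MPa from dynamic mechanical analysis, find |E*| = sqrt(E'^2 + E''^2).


|E*| = sqrt(E'^2 + E''^2)
= sqrt(3.0^2 + 4.04^2)
= sqrt(9.0000 + 16.3216)
= 5.032 MPa

5.032 MPa


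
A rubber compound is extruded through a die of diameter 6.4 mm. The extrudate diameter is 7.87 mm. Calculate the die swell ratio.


Die swell ratio = D_extrudate / D_die
= 7.87 / 6.4
= 1.23

Die swell = 1.23


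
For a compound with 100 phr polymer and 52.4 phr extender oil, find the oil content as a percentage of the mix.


Oil % = oil / (100 + oil) * 100
= 52.4 / (100 + 52.4) * 100
= 52.4 / 152.4 * 100
= 34.38%

34.38%


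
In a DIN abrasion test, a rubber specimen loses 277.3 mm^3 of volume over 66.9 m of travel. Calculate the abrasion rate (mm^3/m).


Rate = volume_loss / distance
= 277.3 / 66.9
= 4.145 mm^3/m

4.145 mm^3/m


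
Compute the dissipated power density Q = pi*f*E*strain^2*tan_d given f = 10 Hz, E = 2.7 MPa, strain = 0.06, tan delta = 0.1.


Q = pi * f * E * strain^2 * tan_d
= pi * 10 * 2.7 * 0.06^2 * 0.1
= pi * 10 * 2.7 * 0.0036 * 0.1
= 0.0305

Q = 0.0305


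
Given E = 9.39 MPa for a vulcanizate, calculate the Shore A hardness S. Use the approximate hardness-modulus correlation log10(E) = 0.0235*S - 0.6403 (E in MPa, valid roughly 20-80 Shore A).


log10(E) = 0.0235*S - 0.6403  =>  S = (log10(E) + 0.6403) / 0.0235
log10(9.39) = 0.972666
S = (0.972666 + 0.6403) / 0.0235 = 1.612966 / 0.0235
S = 68.6

Shore A = 68.6


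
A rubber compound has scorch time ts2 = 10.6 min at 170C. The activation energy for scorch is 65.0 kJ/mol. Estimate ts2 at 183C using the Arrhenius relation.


Convert temperatures: T1 = 170 + 273.15 = 443.15 K, T2 = 183 + 273.15 = 456.15 K
ts2_new = 10.6 * exp(65000 / 8.314 * (1/456.15 - 1/443.15))
1/T2 - 1/T1 = -6.4311e-05
ts2_new = 6.41 min

6.41 min


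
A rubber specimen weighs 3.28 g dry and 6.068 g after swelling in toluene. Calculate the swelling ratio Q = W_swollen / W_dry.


Q = W_swollen / W_dry
Q = 6.068 / 3.28
Q = 1.85

Q = 1.85


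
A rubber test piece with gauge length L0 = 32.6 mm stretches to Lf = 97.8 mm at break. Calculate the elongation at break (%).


Elongation = (Lf - L0) / L0 * 100
= (97.8 - 32.6) / 32.6 * 100
= 65.2 / 32.6 * 100
= 200.0%

200.0%


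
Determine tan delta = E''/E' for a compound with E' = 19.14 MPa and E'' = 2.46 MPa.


tan delta = E'' / E'
= 2.46 / 19.14
= 0.1285

tan delta = 0.1285


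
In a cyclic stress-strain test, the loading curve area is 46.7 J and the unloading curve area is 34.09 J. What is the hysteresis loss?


Hysteresis loss = loading - unloading
= 46.7 - 34.09
= 12.61 J

12.61 J


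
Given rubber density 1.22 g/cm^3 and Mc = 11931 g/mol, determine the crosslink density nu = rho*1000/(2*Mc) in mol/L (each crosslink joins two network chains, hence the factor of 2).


nu = rho * 1000 / (2 * Mc)
nu = 1.22 * 1000 / (2 * 11931)
nu = 1220.0 / 23862
nu = 0.0511 mol/L

0.0511 mol/L


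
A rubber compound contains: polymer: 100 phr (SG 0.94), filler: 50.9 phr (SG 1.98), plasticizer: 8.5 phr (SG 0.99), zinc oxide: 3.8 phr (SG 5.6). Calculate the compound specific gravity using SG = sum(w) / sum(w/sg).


Sum of weights = 163.2
Volume contributions:
  polymer: 100/0.94 = 106.3830
  filler: 50.9/1.98 = 25.7071
  plasticizer: 8.5/0.99 = 8.5859
  zinc oxide: 3.8/5.6 = 0.6786
Sum of volumes = 141.3545
SG = 163.2 / 141.3545 = 1.155

SG = 1.155


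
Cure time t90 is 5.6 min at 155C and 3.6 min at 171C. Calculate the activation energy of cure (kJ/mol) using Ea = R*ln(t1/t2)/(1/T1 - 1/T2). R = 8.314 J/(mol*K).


T1 = 428.15 K, T2 = 444.15 K
1/T1 - 1/T2 = 8.4138e-05
ln(t1/t2) = ln(5.6/3.6) = 0.4418
Ea = 8.314 * 0.4418 / 8.4138e-05 = 43658.9773 J/mol
Ea = 43.66 kJ/mol

43.66 kJ/mol


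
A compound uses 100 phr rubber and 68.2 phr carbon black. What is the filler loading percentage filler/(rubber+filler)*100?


Filler % = filler / (rubber + filler) * 100
= 68.2 / (100 + 68.2) * 100
= 68.2 / 168.2 * 100
= 40.55%

40.55%


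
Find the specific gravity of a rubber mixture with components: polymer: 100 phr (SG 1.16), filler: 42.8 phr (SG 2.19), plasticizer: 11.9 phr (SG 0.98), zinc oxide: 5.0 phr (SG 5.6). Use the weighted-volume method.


Sum of weights = 159.7
Volume contributions:
  polymer: 100/1.16 = 86.2069
  filler: 42.8/2.19 = 19.5434
  plasticizer: 11.9/0.98 = 12.1429
  zinc oxide: 5.0/5.6 = 0.8929
Sum of volumes = 118.7860
SG = 159.7 / 118.7860 = 1.344

SG = 1.344


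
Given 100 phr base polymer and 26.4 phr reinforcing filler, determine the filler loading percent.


Filler % = filler / (rubber + filler) * 100
= 26.4 / (100 + 26.4) * 100
= 26.4 / 126.4 * 100
= 20.89%

20.89%


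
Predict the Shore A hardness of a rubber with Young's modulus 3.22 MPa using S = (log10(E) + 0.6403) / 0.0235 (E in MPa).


log10(E) = 0.0235*S - 0.6403  =>  S = (log10(E) + 0.6403) / 0.0235
log10(3.22) = 0.507856
S = (0.507856 + 0.6403) / 0.0235 = 1.148156 / 0.0235
S = 48.9

Shore A = 48.9


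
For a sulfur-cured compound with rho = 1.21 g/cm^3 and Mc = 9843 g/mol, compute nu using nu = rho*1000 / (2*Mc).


nu = rho * 1000 / (2 * Mc)
nu = 1.21 * 1000 / (2 * 9843)
nu = 1210.0 / 19686
nu = 0.0615 mol/L

0.0615 mol/L


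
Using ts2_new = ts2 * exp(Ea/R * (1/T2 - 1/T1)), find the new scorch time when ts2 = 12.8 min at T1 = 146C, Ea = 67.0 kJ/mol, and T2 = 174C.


Convert temperatures: T1 = 146 + 273.15 = 419.15 K, T2 = 174 + 273.15 = 447.15 K
ts2_new = 12.8 * exp(67000 / 8.314 * (1/447.15 - 1/419.15))
1/T2 - 1/T1 = -1.4939e-04
ts2_new = 3.84 min

3.84 min


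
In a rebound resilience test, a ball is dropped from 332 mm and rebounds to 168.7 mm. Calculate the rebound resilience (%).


Resilience = h_rebound / h_drop * 100
= 168.7 / 332 * 100
= 50.8%

50.8%


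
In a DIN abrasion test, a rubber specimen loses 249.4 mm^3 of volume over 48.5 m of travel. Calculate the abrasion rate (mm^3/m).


Rate = volume_loss / distance
= 249.4 / 48.5
= 5.142 mm^3/m

5.142 mm^3/m


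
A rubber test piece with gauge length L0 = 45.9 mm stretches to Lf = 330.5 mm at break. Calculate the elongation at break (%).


Elongation = (Lf - L0) / L0 * 100
= (330.5 - 45.9) / 45.9 * 100
= 284.6 / 45.9 * 100
= 620.0%

620.0%


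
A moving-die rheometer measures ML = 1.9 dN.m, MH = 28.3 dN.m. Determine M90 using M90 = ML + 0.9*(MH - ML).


M90 = ML + 0.9 * (MH - ML)
M90 = 1.9 + 0.9 * (28.3 - 1.9)
M90 = 1.9 + 0.9 * 26.4
M90 = 25.66 dN.m

25.66 dN.m


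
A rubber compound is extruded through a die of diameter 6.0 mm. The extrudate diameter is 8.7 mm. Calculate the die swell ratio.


Die swell ratio = D_extrudate / D_die
= 8.7 / 6.0
= 1.45

Die swell = 1.45


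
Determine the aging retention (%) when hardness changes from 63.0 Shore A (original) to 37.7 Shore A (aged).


Retention = aged / original * 100
= 37.7 / 63.0 * 100
= 59.8%

59.8%


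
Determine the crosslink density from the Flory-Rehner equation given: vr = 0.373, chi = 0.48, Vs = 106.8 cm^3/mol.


ln(1 - vr) = ln(1 - 0.373) = -0.4668
Numerator = -((-0.4668) + 0.373 + 0.48 * 0.373^2) = 0.0270
Denominator = 106.8 * (0.373^(1/3) - 0.373/2) = 56.9608
nu = 0.0270 / 56.9608 = 4.7448e-04 mol/cm^3

4.7448e-04 mol/cm^3


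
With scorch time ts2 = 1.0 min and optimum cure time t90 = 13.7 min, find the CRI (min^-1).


CRI = 100 / (t90 - ts2)
= 100 / (13.7 - 1.0)
= 100 / 12.7
= 7.87 min^-1

7.87 min^-1


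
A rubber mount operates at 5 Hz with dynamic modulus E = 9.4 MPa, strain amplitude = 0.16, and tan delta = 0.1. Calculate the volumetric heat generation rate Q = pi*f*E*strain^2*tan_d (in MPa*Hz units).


Q = pi * f * E * strain^2 * tan_d
= pi * 5 * 9.4 * 0.16^2 * 0.1
= pi * 5 * 9.4 * 0.0256 * 0.1
= 0.3780

Q = 0.3780


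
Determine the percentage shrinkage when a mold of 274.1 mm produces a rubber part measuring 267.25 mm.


Shrinkage = (mold - part) / mold * 100
= (274.1 - 267.25) / 274.1 * 100
= 6.85 / 274.1 * 100
= 2.5%

2.5%


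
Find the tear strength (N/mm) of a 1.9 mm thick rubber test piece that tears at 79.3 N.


Tear strength = force / thickness
= 79.3 / 1.9
= 41.74 N/mm

41.74 N/mm


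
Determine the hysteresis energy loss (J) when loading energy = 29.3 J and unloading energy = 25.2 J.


Hysteresis loss = loading - unloading
= 29.3 - 25.2
= 4.1 J

4.1 J


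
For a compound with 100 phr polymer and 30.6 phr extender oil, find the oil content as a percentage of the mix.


Oil % = oil / (100 + oil) * 100
= 30.6 / (100 + 30.6) * 100
= 30.6 / 130.6 * 100
= 23.43%

23.43%


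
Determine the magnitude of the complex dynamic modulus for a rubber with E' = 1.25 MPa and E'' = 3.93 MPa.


|E*| = sqrt(E'^2 + E''^2)
= sqrt(1.25^2 + 3.93^2)
= sqrt(1.5625 + 15.4449)
= 4.124 MPa

4.124 MPa


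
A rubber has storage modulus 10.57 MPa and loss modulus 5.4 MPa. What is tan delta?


tan delta = E'' / E'
= 5.4 / 10.57
= 0.5109

tan delta = 0.5109


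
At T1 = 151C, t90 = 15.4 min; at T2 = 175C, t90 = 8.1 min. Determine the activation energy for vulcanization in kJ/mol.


T1 = 424.15 K, T2 = 448.15 K
1/T1 - 1/T2 = 1.2626e-04
ln(t1/t2) = ln(15.4/8.1) = 0.6425
Ea = 8.314 * 0.6425 / 1.2626e-04 = 42307.4756 J/mol
Ea = 42.31 kJ/mol

42.31 kJ/mol


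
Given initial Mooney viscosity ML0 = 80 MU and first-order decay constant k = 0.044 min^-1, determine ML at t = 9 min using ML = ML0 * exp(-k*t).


ML = ML0 * exp(-k * t)
ML = 80 * exp(-0.044 * 9)
ML = 80 * 0.6730
ML = 53.84 MU

53.84 MU


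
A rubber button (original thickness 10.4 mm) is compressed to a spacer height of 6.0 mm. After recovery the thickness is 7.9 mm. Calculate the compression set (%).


CS = (t0 - recovered) / (t0 - ts) * 100
= (10.4 - 7.9) / (10.4 - 6.0) * 100
= 2.5 / 4.4 * 100
= 56.8%

56.8%


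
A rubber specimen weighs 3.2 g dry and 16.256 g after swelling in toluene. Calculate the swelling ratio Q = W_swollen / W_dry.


Q = W_swollen / W_dry
Q = 16.256 / 3.2
Q = 5.08

Q = 5.08


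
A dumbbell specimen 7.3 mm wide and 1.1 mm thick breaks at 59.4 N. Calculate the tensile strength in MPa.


Area = width * thickness = 7.3 * 1.1 = 8.03 mm^2
TS = force / area = 59.4 / 8.03 = 7.4 MPa

7.4 MPa


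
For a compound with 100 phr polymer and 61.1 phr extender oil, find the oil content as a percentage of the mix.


Oil % = oil / (100 + oil) * 100
= 61.1 / (100 + 61.1) * 100
= 61.1 / 161.1 * 100
= 37.93%

37.93%


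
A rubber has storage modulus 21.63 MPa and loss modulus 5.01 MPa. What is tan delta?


tan delta = E'' / E'
= 5.01 / 21.63
= 0.2316

tan delta = 0.2316


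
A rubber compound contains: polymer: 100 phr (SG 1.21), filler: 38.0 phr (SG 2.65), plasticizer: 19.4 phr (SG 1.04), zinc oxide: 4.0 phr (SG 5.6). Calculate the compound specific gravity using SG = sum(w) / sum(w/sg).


Sum of weights = 161.4
Volume contributions:
  polymer: 100/1.21 = 82.6446
  filler: 38.0/2.65 = 14.3396
  plasticizer: 19.4/1.04 = 18.6538
  zinc oxide: 4.0/5.6 = 0.7143
Sum of volumes = 116.3524
SG = 161.4 / 116.3524 = 1.387

SG = 1.387


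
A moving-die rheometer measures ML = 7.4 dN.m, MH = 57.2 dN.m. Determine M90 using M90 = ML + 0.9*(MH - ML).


M90 = ML + 0.9 * (MH - ML)
M90 = 7.4 + 0.9 * (57.2 - 7.4)
M90 = 7.4 + 0.9 * 49.8
M90 = 52.22 dN.m

52.22 dN.m


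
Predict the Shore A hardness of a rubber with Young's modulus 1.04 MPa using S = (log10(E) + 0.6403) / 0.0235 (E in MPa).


log10(E) = 0.0235*S - 0.6403  =>  S = (log10(E) + 0.6403) / 0.0235
log10(1.04) = 0.017033
S = (0.017033 + 0.6403) / 0.0235 = 0.657333 / 0.0235
S = 28.0

Shore A = 28.0


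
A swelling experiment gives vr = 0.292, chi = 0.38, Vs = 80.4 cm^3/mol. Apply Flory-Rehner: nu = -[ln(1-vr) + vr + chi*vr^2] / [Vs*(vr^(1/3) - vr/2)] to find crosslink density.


ln(1 - vr) = ln(1 - 0.292) = -0.3453
Numerator = -((-0.3453) + 0.292 + 0.38 * 0.292^2) = 0.0209
Denominator = 80.4 * (0.292^(1/3) - 0.292/2) = 41.6013
nu = 0.0209 / 41.6013 = 5.0265e-04 mol/cm^3

5.0265e-04 mol/cm^3


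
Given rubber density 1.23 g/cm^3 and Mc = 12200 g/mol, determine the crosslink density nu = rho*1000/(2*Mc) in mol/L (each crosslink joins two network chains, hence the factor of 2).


nu = rho * 1000 / (2 * Mc)
nu = 1.23 * 1000 / (2 * 12200)
nu = 1230.0 / 24400
nu = 0.0504 mol/L

0.0504 mol/L


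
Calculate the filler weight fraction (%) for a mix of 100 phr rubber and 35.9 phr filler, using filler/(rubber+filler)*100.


Filler % = filler / (rubber + filler) * 100
= 35.9 / (100 + 35.9) * 100
= 35.9 / 135.9 * 100
= 26.42%

26.42%


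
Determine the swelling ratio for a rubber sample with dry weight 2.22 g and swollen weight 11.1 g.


Q = W_swollen / W_dry
Q = 11.1 / 2.22
Q = 5.0

Q = 5.0


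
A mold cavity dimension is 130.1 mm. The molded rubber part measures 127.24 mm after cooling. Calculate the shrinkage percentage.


Shrinkage = (mold - part) / mold * 100
= (130.1 - 127.24) / 130.1 * 100
= 2.86 / 130.1 * 100
= 2.2%

2.2%


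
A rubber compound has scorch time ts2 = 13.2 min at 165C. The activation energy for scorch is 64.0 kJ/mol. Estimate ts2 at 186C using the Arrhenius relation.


Convert temperatures: T1 = 165 + 273.15 = 438.15 K, T2 = 186 + 273.15 = 459.15 K
ts2_new = 13.2 * exp(64000 / 8.314 * (1/459.15 - 1/438.15))
1/T2 - 1/T1 = -1.0439e-04
ts2_new = 5.91 min

5.91 min


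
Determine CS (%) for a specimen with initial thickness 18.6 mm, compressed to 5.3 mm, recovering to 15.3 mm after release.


CS = (t0 - recovered) / (t0 - ts) * 100
= (18.6 - 15.3) / (18.6 - 5.3) * 100
= 3.3 / 13.3 * 100
= 24.8%

24.8%


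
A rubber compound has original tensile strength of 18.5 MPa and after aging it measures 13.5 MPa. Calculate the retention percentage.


Retention = aged / original * 100
= 13.5 / 18.5 * 100
= 73.0%

73.0%


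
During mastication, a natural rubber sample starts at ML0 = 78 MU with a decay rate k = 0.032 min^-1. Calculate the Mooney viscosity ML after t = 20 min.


ML = ML0 * exp(-k * t)
ML = 78 * exp(-0.032 * 20)
ML = 78 * 0.5273
ML = 41.13 MU

41.13 MU


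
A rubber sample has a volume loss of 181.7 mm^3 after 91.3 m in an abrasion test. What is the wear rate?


Rate = volume_loss / distance
= 181.7 / 91.3
= 1.99 mm^3/m

1.99 mm^3/m


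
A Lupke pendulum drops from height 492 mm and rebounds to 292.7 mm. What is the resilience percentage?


Resilience = h_rebound / h_drop * 100
= 292.7 / 492 * 100
= 59.5%

59.5%


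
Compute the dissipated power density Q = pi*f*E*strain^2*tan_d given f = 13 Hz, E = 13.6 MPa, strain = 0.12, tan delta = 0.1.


Q = pi * f * E * strain^2 * tan_d
= pi * 13 * 13.6 * 0.12^2 * 0.1
= pi * 13 * 13.6 * 0.0144 * 0.1
= 0.7998

Q = 0.7998


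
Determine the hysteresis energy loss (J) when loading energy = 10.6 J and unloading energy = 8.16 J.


Hysteresis loss = loading - unloading
= 10.6 - 8.16
= 2.44 J

2.44 J


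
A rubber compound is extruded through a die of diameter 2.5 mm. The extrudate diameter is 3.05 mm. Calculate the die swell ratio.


Die swell ratio = D_extrudate / D_die
= 3.05 / 2.5
= 1.22

Die swell = 1.22


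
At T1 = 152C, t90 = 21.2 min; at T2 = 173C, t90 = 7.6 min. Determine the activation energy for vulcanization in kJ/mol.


T1 = 425.15 K, T2 = 446.15 K
1/T1 - 1/T2 = 1.1071e-04
ln(t1/t2) = ln(21.2/7.6) = 1.0259
Ea = 8.314 * 1.0259 / 1.1071e-04 = 77036.9200 J/mol
Ea = 77.04 kJ/mol

77.04 kJ/mol


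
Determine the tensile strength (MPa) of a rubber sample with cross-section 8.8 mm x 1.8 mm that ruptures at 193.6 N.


Area = width * thickness = 8.8 * 1.8 = 15.84 mm^2
TS = force / area = 193.6 / 15.84 = 12.22 MPa

12.22 MPa


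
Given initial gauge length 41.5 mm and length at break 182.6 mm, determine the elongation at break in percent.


Elongation = (Lf - L0) / L0 * 100
= (182.6 - 41.5) / 41.5 * 100
= 141.1 / 41.5 * 100
= 340.0%

340.0%


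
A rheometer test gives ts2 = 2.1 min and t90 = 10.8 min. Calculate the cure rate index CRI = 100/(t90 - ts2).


CRI = 100 / (t90 - ts2)
= 100 / (10.8 - 2.1)
= 100 / 8.7
= 11.49 min^-1

11.49 min^-1


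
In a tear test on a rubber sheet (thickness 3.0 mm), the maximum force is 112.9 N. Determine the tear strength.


Tear strength = force / thickness
= 112.9 / 3.0
= 37.63 N/mm

37.63 N/mm


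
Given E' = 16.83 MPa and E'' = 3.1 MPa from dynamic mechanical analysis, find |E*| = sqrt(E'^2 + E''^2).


|E*| = sqrt(E'^2 + E''^2)
= sqrt(16.83^2 + 3.1^2)
= sqrt(283.2489 + 9.6100)
= 17.113 MPa

17.113 MPa


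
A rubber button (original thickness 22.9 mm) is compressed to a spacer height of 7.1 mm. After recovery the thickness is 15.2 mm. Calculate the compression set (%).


CS = (t0 - recovered) / (t0 - ts) * 100
= (22.9 - 15.2) / (22.9 - 7.1) * 100
= 7.7 / 15.8 * 100
= 48.7%

48.7%


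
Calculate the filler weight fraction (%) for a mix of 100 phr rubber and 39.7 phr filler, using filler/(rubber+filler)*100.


Filler % = filler / (rubber + filler) * 100
= 39.7 / (100 + 39.7) * 100
= 39.7 / 139.7 * 100
= 28.42%

28.42%


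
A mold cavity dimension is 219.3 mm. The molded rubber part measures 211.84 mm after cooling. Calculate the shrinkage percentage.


Shrinkage = (mold - part) / mold * 100
= (219.3 - 211.84) / 219.3 * 100
= 7.46 / 219.3 * 100
= 3.4%

3.4%


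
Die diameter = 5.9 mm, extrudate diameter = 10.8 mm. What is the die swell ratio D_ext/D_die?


Die swell ratio = D_extrudate / D_die
= 10.8 / 5.9
= 1.831

Die swell = 1.831


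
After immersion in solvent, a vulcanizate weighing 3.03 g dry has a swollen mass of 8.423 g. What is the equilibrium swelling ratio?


Q = W_swollen / W_dry
Q = 8.423 / 3.03
Q = 2.78

Q = 2.78


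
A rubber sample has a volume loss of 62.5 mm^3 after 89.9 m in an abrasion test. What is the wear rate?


Rate = volume_loss / distance
= 62.5 / 89.9
= 0.695 mm^3/m

0.695 mm^3/m


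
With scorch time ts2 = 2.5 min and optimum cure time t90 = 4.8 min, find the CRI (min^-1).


CRI = 100 / (t90 - ts2)
= 100 / (4.8 - 2.5)
= 100 / 2.3
= 43.48 min^-1

43.48 min^-1


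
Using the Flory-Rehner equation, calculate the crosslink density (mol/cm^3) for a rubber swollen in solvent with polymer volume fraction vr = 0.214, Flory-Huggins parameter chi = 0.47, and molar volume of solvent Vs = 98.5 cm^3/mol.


ln(1 - vr) = ln(1 - 0.214) = -0.2408
Numerator = -((-0.2408) + 0.214 + 0.47 * 0.214^2) = 0.0053
Denominator = 98.5 * (0.214^(1/3) - 0.214/2) = 48.3775
nu = 0.0053 / 48.3775 = 1.0903e-04 mol/cm^3

1.0903e-04 mol/cm^3


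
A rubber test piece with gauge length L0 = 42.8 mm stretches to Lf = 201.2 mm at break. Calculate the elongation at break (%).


Elongation = (Lf - L0) / L0 * 100
= (201.2 - 42.8) / 42.8 * 100
= 158.4 / 42.8 * 100
= 370.1%

370.1%


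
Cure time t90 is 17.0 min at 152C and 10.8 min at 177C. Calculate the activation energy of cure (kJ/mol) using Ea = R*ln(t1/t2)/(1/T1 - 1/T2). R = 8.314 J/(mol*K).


T1 = 425.15 K, T2 = 450.15 K
1/T1 - 1/T2 = 1.3063e-04
ln(t1/t2) = ln(17.0/10.8) = 0.4537
Ea = 8.314 * 0.4537 / 1.3063e-04 = 28873.9925 J/mol
Ea = 28.87 kJ/mol

28.87 kJ/mol


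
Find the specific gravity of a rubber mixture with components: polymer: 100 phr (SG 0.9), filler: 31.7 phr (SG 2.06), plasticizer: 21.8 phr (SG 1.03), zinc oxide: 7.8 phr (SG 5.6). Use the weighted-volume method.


Sum of weights = 161.3
Volume contributions:
  polymer: 100/0.9 = 111.1111
  filler: 31.7/2.06 = 15.3883
  plasticizer: 21.8/1.03 = 21.1650
  zinc oxide: 7.8/5.6 = 1.3929
Sum of volumes = 149.0574
SG = 161.3 / 149.0574 = 1.082

SG = 1.082


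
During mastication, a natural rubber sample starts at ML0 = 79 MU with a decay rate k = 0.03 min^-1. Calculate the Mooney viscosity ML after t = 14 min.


ML = ML0 * exp(-k * t)
ML = 79 * exp(-0.03 * 14)
ML = 79 * 0.6570
ML = 51.91 MU

51.91 MU


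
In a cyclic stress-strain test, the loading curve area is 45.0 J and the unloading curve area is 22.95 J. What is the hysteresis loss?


Hysteresis loss = loading - unloading
= 45.0 - 22.95
= 22.05 J

22.05 J


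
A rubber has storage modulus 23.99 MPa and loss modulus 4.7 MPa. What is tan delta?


tan delta = E'' / E'
= 4.7 / 23.99
= 0.1959

tan delta = 0.1959


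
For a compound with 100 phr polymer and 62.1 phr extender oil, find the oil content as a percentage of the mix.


Oil % = oil / (100 + oil) * 100
= 62.1 / (100 + 62.1) * 100
= 62.1 / 162.1 * 100
= 38.31%

38.31%


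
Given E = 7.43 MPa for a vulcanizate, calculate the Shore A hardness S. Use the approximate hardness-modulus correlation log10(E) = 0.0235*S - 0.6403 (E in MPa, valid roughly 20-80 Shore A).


log10(E) = 0.0235*S - 0.6403  =>  S = (log10(E) + 0.6403) / 0.0235
log10(7.43) = 0.870989
S = (0.870989 + 0.6403) / 0.0235 = 1.511289 / 0.0235
S = 64.3

Shore A = 64.3


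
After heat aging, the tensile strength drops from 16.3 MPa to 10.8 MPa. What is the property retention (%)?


Retention = aged / original * 100
= 10.8 / 16.3 * 100
= 66.3%

66.3%


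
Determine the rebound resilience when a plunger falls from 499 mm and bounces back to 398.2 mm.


Resilience = h_rebound / h_drop * 100
= 398.2 / 499 * 100
= 79.8%

79.8%


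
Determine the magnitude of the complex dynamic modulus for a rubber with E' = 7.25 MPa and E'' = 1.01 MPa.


|E*| = sqrt(E'^2 + E''^2)
= sqrt(7.25^2 + 1.01^2)
= sqrt(52.5625 + 1.0201)
= 7.32 MPa

7.32 MPa


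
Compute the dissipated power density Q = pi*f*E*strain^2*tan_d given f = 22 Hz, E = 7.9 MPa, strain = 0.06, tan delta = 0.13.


Q = pi * f * E * strain^2 * tan_d
= pi * 22 * 7.9 * 0.06^2 * 0.13
= pi * 22 * 7.9 * 0.0036 * 0.13
= 0.2555

Q = 0.2555


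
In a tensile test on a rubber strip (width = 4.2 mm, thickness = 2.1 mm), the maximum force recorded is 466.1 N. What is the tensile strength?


Area = width * thickness = 4.2 * 2.1 = 8.82 mm^2
TS = force / area = 466.1 / 8.82 = 52.85 MPa

52.85 MPa


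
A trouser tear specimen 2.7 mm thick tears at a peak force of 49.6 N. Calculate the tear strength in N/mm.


Tear strength = force / thickness
= 49.6 / 2.7
= 18.37 N/mm

18.37 N/mm


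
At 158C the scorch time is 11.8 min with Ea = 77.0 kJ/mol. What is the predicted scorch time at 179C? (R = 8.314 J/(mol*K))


Convert temperatures: T1 = 158 + 273.15 = 431.15 K, T2 = 179 + 273.15 = 452.15 K
ts2_new = 11.8 * exp(77000 / 8.314 * (1/452.15 - 1/431.15))
1/T2 - 1/T1 = -1.0772e-04
ts2_new = 4.35 min

4.35 min


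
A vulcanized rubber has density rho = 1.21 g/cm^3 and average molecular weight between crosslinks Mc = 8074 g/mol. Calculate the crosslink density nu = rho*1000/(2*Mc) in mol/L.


nu = rho * 1000 / (2 * Mc)
nu = 1.21 * 1000 / (2 * 8074)
nu = 1210.0 / 16148
nu = 0.0749 mol/L

0.0749 mol/L


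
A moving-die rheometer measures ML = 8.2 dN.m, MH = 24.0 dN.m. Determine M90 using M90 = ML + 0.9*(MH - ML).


M90 = ML + 0.9 * (MH - ML)
M90 = 8.2 + 0.9 * (24.0 - 8.2)
M90 = 8.2 + 0.9 * 15.8
M90 = 22.42 dN.m

22.42 dN.m


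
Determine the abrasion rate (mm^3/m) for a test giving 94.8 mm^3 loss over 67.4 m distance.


Rate = volume_loss / distance
= 94.8 / 67.4
= 1.407 mm^3/m

1.407 mm^3/m


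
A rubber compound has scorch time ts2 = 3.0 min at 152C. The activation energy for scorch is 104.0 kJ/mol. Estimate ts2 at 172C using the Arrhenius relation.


Convert temperatures: T1 = 152 + 273.15 = 425.15 K, T2 = 172 + 273.15 = 445.15 K
ts2_new = 3.0 * exp(104000 / 8.314 * (1/445.15 - 1/425.15))
1/T2 - 1/T1 = -1.0568e-04
ts2_new = 0.8 min

0.8 min


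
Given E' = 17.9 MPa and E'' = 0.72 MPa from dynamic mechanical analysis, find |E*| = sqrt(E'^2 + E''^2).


|E*| = sqrt(E'^2 + E''^2)
= sqrt(17.9^2 + 0.72^2)
= sqrt(320.4100 + 0.5184)
= 17.914 MPa

17.914 MPa


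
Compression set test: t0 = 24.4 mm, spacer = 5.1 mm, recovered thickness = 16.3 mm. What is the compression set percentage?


CS = (t0 - recovered) / (t0 - ts) * 100
= (24.4 - 16.3) / (24.4 - 5.1) * 100
= 8.1 / 19.3 * 100
= 42.0%

42.0%


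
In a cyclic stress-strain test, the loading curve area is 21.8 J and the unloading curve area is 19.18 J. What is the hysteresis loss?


Hysteresis loss = loading - unloading
= 21.8 - 19.18
= 2.62 J

2.62 J


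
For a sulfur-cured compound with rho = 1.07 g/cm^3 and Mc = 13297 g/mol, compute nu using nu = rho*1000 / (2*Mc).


nu = rho * 1000 / (2 * Mc)
nu = 1.07 * 1000 / (2 * 13297)
nu = 1070.0 / 26594
nu = 0.0402 mol/L

0.0402 mol/L


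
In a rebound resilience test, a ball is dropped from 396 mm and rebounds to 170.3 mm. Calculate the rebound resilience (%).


Resilience = h_rebound / h_drop * 100
= 170.3 / 396 * 100
= 43.0%

43.0%


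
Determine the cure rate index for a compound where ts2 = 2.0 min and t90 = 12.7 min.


CRI = 100 / (t90 - ts2)
= 100 / (12.7 - 2.0)
= 100 / 10.7
= 9.35 min^-1

9.35 min^-1


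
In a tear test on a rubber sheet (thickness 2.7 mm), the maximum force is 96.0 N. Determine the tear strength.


Tear strength = force / thickness
= 96.0 / 2.7
= 35.56 N/mm

35.56 N/mm


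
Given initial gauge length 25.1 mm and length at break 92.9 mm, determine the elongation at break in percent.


Elongation = (Lf - L0) / L0 * 100
= (92.9 - 25.1) / 25.1 * 100
= 67.8 / 25.1 * 100
= 270.1%

270.1%


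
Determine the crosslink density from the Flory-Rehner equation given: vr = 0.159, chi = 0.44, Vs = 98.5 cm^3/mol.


ln(1 - vr) = ln(1 - 0.159) = -0.1732
Numerator = -((-0.1732) + 0.159 + 0.44 * 0.159^2) = 0.0030
Denominator = 98.5 * (0.159^(1/3) - 0.159/2) = 45.5316
nu = 0.0030 / 45.5316 = 6.6766e-05 mol/cm^3

6.6766e-05 mol/cm^3


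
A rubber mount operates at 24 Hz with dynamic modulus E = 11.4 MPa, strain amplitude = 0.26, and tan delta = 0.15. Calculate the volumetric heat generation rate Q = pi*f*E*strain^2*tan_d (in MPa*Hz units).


Q = pi * f * E * strain^2 * tan_d
= pi * 24 * 11.4 * 0.26^2 * 0.15
= pi * 24 * 11.4 * 0.0676 * 0.15
= 8.7157

Q = 8.7157


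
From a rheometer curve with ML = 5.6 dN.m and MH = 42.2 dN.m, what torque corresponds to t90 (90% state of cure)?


M90 = ML + 0.9 * (MH - ML)
M90 = 5.6 + 0.9 * (42.2 - 5.6)
M90 = 5.6 + 0.9 * 36.6
M90 = 38.54 dN.m

38.54 dN.m


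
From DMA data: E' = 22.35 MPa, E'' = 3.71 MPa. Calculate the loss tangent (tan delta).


tan delta = E'' / E'
= 3.71 / 22.35
= 0.166

tan delta = 0.166


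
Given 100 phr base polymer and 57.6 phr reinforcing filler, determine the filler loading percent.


Filler % = filler / (rubber + filler) * 100
= 57.6 / (100 + 57.6) * 100
= 57.6 / 157.6 * 100
= 36.55%

36.55%


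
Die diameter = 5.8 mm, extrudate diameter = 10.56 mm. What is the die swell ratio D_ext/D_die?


Die swell ratio = D_extrudate / D_die
= 10.56 / 5.8
= 1.821

Die swell = 1.821


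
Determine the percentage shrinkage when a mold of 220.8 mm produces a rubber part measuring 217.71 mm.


Shrinkage = (mold - part) / mold * 100
= (220.8 - 217.71) / 220.8 * 100
= 3.09 / 220.8 * 100
= 1.4%

1.4%


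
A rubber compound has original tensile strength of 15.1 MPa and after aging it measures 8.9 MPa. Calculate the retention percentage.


Retention = aged / original * 100
= 8.9 / 15.1 * 100
= 58.9%

58.9%


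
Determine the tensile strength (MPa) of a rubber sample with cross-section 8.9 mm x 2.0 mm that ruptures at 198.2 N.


Area = width * thickness = 8.9 * 2.0 = 17.8 mm^2
TS = force / area = 198.2 / 17.8 = 11.13 MPa

11.13 MPa


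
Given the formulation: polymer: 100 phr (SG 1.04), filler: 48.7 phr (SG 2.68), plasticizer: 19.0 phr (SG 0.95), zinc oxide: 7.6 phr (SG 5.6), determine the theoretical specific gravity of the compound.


Sum of weights = 175.3
Volume contributions:
  polymer: 100/1.04 = 96.1538
  filler: 48.7/2.68 = 18.1716
  plasticizer: 19.0/0.95 = 20.0000
  zinc oxide: 7.6/5.6 = 1.3571
Sum of volumes = 135.6826
SG = 175.3 / 135.6826 = 1.292

SG = 1.292


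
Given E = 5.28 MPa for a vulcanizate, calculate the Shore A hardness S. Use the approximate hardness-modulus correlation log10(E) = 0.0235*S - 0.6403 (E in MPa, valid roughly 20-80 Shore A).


log10(E) = 0.0235*S - 0.6403  =>  S = (log10(E) + 0.6403) / 0.0235
log10(5.28) = 0.722634
S = (0.722634 + 0.6403) / 0.0235 = 1.362934 / 0.0235
S = 58.0

Shore A = 58.0


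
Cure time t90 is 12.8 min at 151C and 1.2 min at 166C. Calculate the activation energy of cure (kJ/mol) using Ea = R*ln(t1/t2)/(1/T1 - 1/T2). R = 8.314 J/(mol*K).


T1 = 424.15 K, T2 = 439.15 K
1/T1 - 1/T2 = 8.0530e-05
ln(t1/t2) = ln(12.8/1.2) = 2.3671
Ea = 8.314 * 2.3671 / 8.0530e-05 = 244383.5996 J/mol
Ea = 244.38 kJ/mol

244.38 kJ/mol


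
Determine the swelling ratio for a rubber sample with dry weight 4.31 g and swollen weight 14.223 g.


Q = W_swollen / W_dry
Q = 14.223 / 4.31
Q = 3.3

Q = 3.3


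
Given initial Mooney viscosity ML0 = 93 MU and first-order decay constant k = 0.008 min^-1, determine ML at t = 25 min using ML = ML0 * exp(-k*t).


ML = ML0 * exp(-k * t)
ML = 93 * exp(-0.008 * 25)
ML = 93 * 0.8187
ML = 76.14 MU

76.14 MU


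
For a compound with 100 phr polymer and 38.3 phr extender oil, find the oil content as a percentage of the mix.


Oil % = oil / (100 + oil) * 100
= 38.3 / (100 + 38.3) * 100
= 38.3 / 138.3 * 100
= 27.69%

27.69%


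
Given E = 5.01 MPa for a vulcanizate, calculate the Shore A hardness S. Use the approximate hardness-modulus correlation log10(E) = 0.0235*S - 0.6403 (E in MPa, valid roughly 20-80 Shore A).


log10(E) = 0.0235*S - 0.6403  =>  S = (log10(E) + 0.6403) / 0.0235
log10(5.01) = 0.699838
S = (0.699838 + 0.6403) / 0.0235 = 1.340138 / 0.0235
S = 57.0

Shore A = 57.0


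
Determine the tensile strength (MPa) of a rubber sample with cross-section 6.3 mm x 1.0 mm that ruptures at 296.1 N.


Area = width * thickness = 6.3 * 1.0 = 6.3 mm^2
TS = force / area = 296.1 / 6.3 = 47.0 MPa

47.0 MPa


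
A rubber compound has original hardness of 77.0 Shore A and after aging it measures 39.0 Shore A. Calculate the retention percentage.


Retention = aged / original * 100
= 39.0 / 77.0 * 100
= 50.6%

50.6%


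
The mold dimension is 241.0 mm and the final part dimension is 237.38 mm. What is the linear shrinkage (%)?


Shrinkage = (mold - part) / mold * 100
= (241.0 - 237.38) / 241.0 * 100
= 3.62 / 241.0 * 100
= 1.5%

1.5%


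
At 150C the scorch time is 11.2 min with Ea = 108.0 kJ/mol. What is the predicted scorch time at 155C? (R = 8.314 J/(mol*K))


Convert temperatures: T1 = 150 + 273.15 = 423.15 K, T2 = 155 + 273.15 = 428.15 K
ts2_new = 11.2 * exp(108000 / 8.314 * (1/428.15 - 1/423.15))
1/T2 - 1/T1 = -2.7598e-05
ts2_new = 7.83 min

7.83 min


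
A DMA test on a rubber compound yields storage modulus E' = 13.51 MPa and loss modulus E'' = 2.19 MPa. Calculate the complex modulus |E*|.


|E*| = sqrt(E'^2 + E''^2)
= sqrt(13.51^2 + 2.19^2)
= sqrt(182.5201 + 4.7961)
= 13.686 MPa

13.686 MPa


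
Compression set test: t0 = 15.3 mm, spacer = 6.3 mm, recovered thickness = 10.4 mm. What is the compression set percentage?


CS = (t0 - recovered) / (t0 - ts) * 100
= (15.3 - 10.4) / (15.3 - 6.3) * 100
= 4.9 / 9.0 * 100
= 54.4%

54.4%


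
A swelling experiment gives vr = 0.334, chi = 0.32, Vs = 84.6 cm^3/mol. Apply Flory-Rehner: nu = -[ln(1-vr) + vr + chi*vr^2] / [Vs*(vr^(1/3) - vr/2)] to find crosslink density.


ln(1 - vr) = ln(1 - 0.334) = -0.4065
Numerator = -((-0.4065) + 0.334 + 0.32 * 0.334^2) = 0.0368
Denominator = 84.6 * (0.334^(1/3) - 0.334/2) = 44.5692
nu = 0.0368 / 44.5692 = 8.2496e-04 mol/cm^3

8.2496e-04 mol/cm^3


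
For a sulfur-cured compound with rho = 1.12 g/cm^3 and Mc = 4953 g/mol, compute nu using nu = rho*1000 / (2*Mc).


nu = rho * 1000 / (2 * Mc)
nu = 1.12 * 1000 / (2 * 4953)
nu = 1120.0 / 9906
nu = 0.1131 mol/L

0.1131 mol/L


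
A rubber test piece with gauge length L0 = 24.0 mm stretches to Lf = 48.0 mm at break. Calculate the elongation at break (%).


Elongation = (Lf - L0) / L0 * 100
= (48.0 - 24.0) / 24.0 * 100
= 24.0 / 24.0 * 100
= 100.0%

100.0%


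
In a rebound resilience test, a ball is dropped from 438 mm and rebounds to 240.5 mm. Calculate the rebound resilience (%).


Resilience = h_rebound / h_drop * 100
= 240.5 / 438 * 100
= 54.9%

54.9%


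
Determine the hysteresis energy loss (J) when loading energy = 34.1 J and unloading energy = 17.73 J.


Hysteresis loss = loading - unloading
= 34.1 - 17.73
= 16.37 J

16.37 J


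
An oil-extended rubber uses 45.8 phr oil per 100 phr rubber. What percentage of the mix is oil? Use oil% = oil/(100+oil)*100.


Oil % = oil / (100 + oil) * 100
= 45.8 / (100 + 45.8) * 100
= 45.8 / 145.8 * 100
= 31.41%

31.41%


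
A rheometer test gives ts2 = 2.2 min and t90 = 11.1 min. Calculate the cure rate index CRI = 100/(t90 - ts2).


CRI = 100 / (t90 - ts2)
= 100 / (11.1 - 2.2)
= 100 / 8.9
= 11.24 min^-1

11.24 min^-1


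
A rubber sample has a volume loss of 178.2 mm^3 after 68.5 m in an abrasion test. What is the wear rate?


Rate = volume_loss / distance
= 178.2 / 68.5
= 2.601 mm^3/m

2.601 mm^3/m


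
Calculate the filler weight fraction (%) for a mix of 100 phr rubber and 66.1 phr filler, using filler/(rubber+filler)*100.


Filler % = filler / (rubber + filler) * 100
= 66.1 / (100 + 66.1) * 100
= 66.1 / 166.1 * 100
= 39.8%

39.8%


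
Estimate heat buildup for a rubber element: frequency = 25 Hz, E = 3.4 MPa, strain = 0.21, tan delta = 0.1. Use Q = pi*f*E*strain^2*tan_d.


Q = pi * f * E * strain^2 * tan_d
= pi * 25 * 3.4 * 0.21^2 * 0.1
= pi * 25 * 3.4 * 0.0441 * 0.1
= 1.1776

Q = 1.1776


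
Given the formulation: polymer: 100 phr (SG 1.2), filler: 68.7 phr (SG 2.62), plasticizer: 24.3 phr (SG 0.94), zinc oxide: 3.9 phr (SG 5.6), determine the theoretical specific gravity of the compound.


Sum of weights = 196.9
Volume contributions:
  polymer: 100/1.2 = 83.3333
  filler: 68.7/2.62 = 26.2214
  plasticizer: 24.3/0.94 = 25.8511
  zinc oxide: 3.9/5.6 = 0.6964
Sum of volumes = 136.1022
SG = 196.9 / 136.1022 = 1.447

SG = 1.447


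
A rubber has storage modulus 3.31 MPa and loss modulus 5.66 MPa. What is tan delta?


tan delta = E'' / E'
= 5.66 / 3.31
= 1.71

tan delta = 1.71


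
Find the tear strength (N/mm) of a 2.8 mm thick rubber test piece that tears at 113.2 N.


Tear strength = force / thickness
= 113.2 / 2.8
= 40.43 N/mm

40.43 N/mm


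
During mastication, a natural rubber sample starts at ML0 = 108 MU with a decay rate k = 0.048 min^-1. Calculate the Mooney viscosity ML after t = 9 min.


ML = ML0 * exp(-k * t)
ML = 108 * exp(-0.048 * 9)
ML = 108 * 0.6492
ML = 70.11 MU

70.11 MU


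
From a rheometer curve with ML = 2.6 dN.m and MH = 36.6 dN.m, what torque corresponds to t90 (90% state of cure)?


M90 = ML + 0.9 * (MH - ML)
M90 = 2.6 + 0.9 * (36.6 - 2.6)
M90 = 2.6 + 0.9 * 34.0
M90 = 33.2 dN.m

33.2 dN.m


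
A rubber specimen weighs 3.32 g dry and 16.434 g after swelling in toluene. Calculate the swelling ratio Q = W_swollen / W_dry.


Q = W_swollen / W_dry
Q = 16.434 / 3.32
Q = 4.95

Q = 4.95


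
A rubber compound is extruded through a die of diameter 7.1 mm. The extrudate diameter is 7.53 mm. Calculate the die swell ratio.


Die swell ratio = D_extrudate / D_die
= 7.53 / 7.1
= 1.061

Die swell = 1.061


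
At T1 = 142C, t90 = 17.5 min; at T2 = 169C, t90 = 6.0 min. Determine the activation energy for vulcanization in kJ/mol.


T1 = 415.15 K, T2 = 442.15 K
1/T1 - 1/T2 = 1.4709e-04
ln(t1/t2) = ln(17.5/6.0) = 1.0704
Ea = 8.314 * 1.0704 / 1.4709e-04 = 60503.9641 J/mol
Ea = 60.5 kJ/mol

60.5 kJ/mol


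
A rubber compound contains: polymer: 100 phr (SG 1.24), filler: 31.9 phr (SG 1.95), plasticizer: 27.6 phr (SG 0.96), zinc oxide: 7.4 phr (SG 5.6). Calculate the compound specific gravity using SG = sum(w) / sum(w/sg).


Sum of weights = 166.9
Volume contributions:
  polymer: 100/1.24 = 80.6452
  filler: 31.9/1.95 = 16.3590
  plasticizer: 27.6/0.96 = 28.7500
  zinc oxide: 7.4/5.6 = 1.3214
Sum of volumes = 127.0756
SG = 166.9 / 127.0756 = 1.313

SG = 1.313


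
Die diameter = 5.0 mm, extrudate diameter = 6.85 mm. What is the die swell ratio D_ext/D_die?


Die swell ratio = D_extrudate / D_die
= 6.85 / 5.0
= 1.37

Die swell = 1.37


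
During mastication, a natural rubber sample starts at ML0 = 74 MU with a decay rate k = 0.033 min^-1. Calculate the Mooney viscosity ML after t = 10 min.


ML = ML0 * exp(-k * t)
ML = 74 * exp(-0.033 * 10)
ML = 74 * 0.7189
ML = 53.2 MU

53.2 MU
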